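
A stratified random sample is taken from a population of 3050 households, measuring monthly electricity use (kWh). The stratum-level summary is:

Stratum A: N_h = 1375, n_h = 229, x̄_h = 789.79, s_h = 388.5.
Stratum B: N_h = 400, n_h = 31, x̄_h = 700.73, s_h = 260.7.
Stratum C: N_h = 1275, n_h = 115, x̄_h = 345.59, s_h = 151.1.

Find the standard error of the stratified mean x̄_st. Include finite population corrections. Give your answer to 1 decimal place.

SE(x̄_st) ≈ 13.3

V̂(x̄_st) = Σ W_h² (1 − n_h/N_h) s_h²/n_h, with W_h = N_h/N and N = 3050:
  stratum A: (1375/3050)²·(1 − 229/1375)·388.5²/229 = 111.644
  stratum B: (400/3050)²·(1 − 31/400)·260.7²/31 = 34.7862
  stratum C: (1275/3050)²·(1 − 115/1275)·151.1²/115 = 31.5645
V̂(x̄_st) = 177.994
SE(x̄_st) = √177.994 = 13.3415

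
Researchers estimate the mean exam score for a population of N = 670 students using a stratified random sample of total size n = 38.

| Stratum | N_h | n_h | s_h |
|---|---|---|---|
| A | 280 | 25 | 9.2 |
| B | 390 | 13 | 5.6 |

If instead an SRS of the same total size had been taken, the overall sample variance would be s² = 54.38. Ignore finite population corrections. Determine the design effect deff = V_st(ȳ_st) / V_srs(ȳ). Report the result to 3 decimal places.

deff ≈ 0.984

V̂(ȳ_st) = Σ W_h² s_h²/n_h, with W_h = N_h/N and N = 670:
  stratum A: (280/670)²·9.2²/25 = 0.591292
  stratum B: (390/670)²·5.6²/13 = 0.817358
V_st = 1.40865
V_srs = s²/n = 54.38/38 = 1.43105
deff = V_st / V_srs = 1.40865/1.43105 = 0.9843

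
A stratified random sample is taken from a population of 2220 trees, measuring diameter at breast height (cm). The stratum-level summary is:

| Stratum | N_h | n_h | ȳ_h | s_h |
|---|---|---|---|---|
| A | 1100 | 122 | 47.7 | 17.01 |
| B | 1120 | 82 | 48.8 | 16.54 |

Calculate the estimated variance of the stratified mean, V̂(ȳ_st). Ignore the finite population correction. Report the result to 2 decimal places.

V̂(ȳ_st) ≈ 1.43

V̂(ȳ_st) = Σ W_h² s_h²/n_h, with W_h = N_h/N and N = 2220:
  stratum A: (1100/2220)²·17.01²/122 = 0.582275
  stratum B: (1120/2220)²·16.54²/82 = 0.849156
V̂(ȳ_st) = 1.43143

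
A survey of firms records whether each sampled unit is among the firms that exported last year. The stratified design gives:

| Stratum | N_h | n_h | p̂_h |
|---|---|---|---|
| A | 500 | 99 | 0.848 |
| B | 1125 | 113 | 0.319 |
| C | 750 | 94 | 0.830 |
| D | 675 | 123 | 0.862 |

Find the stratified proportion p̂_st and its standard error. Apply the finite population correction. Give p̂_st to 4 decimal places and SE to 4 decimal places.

N = 3050; stratum weights W_h = N_h/N.
p̂_st = Σ W_h p̂_h = (500·0.848 + 1125·0.319 + 750·0.830 + 675·0.862)/3050 = 0.65155
V̂(p̂_st) = Σ W_h² (1 − n_h/N_h) p̂_h(1−p̂_h)/(n_h−1):
  stratum A: (500/3050)²·(1 − 99/500)·0.848·0.152/98 = 2.83484e-05
  stratum B: (1125/3050)²·(1 − 113/1125)·0.319·0.681/112 = 0.000237385
  stratum C: (750/3050)²·(1 − 94/750)·0.830·0.170/93 = 8.02434e-05
  stratum D: (675/3050)²·(1 − 123/675)·0.862·0.138/122 = 3.90544e-05
V̂(p̂_st) = 0.000385031; SE = √V̂ = 0.0196222

p̂_st ≈ 0.6515, SE ≈ 0.0196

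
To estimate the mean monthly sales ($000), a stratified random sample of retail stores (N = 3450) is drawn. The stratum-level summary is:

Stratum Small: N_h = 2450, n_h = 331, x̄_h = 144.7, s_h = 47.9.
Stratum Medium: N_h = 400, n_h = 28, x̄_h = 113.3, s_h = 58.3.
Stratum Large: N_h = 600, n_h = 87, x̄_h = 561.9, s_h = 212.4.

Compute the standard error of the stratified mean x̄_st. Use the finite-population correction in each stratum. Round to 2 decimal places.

SE(x̄_st) ≈ 4.24

V̂(x̄_st) = Σ W_h² (1 − n_h/N_h) s_h²/n_h, with W_h = N_h/N and N = 3450:
  stratum Small: (2450/3450)²·(1 − 331/2450)·47.9²/331 = 3.02344
  stratum Medium: (400/3450)²·(1 − 28/400)·58.3²/28 = 1.51755
  stratum Large: (600/3450)²·(1 − 87/600)·212.4²/87 = 13.4097
V̂(x̄_st) = 17.9507
SE(x̄_st) = √17.9507 = 4.23683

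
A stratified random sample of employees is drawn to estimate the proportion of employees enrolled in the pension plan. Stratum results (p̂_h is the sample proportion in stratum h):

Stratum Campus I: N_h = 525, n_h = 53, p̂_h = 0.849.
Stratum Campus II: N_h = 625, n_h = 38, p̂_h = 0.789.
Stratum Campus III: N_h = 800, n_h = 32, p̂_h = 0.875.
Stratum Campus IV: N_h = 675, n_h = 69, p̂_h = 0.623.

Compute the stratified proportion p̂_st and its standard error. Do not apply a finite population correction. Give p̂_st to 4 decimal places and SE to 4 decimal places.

p̂_st ≈ 0.7845, SE ≈ 0.0302

N = 2625; stratum weights W_h = N_h/N.
p̂_st = Σ W_h p̂_h = (525·0.849 + 625·0.789 + 800·0.875 + 675·0.623)/2625 = 0.78452
V̂(p̂_st) = Σ W_h² p̂_h(1−p̂_h)/(n_h−1):
  stratum Campus I: (525/2625)²·0.849·0.151/52 = 9.86146e-05
  stratum Campus II: (625/2625)²·0.789·0.211/37 = 0.00025507
  stratum Campus III: (800/2625)²·0.875·0.125/31 = 0.000327701
  stratum Campus IV: (675/2625)²·0.623·0.377/68 = 0.000228386
V̂(p̂_st) = 0.000909771; SE = √V̂ = 0.0301624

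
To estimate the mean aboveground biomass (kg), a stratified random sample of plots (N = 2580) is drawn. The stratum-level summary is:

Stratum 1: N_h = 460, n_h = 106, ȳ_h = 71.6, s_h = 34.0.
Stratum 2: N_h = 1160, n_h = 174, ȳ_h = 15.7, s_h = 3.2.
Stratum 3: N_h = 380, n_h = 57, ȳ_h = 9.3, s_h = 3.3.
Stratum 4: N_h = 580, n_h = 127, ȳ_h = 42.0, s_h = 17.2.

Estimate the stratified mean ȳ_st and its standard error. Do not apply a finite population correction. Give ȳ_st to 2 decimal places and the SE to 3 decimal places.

ȳ_st = Σ W_h ȳ_h = (460·71.6 + 1160·15.7 + 380·9.3 + 580·42.0)/2580 = 30.63643
V̂(ȳ_st) = Σ W_h² s_h²/n_h, with W_h = N_h/N and N = 2580:
  stratum 1: (460/2580)²·34.0²/106 = 0.34668
  stratum 2: (1160/2580)²·3.2²/174 = 0.0118967
  stratum 3: (380/2580)²·3.3²/57 = 0.00414458
  stratum 4: (580/2580)²·17.2²/127 = 0.117725
V̂(ȳ_st) = 0.480446
SE(ȳ_st) = √0.480446 = 0.693142

ȳ_st ≈ 30.64, SE ≈ 0.693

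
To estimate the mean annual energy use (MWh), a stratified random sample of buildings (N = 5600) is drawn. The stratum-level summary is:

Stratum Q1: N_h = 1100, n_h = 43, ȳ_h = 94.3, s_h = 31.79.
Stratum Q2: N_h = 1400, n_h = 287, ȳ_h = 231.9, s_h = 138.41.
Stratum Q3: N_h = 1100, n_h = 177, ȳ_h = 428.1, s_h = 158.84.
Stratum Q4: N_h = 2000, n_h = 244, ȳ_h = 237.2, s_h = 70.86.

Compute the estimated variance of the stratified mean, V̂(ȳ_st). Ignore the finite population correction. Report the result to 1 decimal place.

V̂(ȳ_st) ≈ 13.2

V̂(ȳ_st) = Σ W_h² s_h²/n_h, with W_h = N_h/N and N = 5600:
  stratum Q1: (1100/5600)²·31.79²/43 = 0.906822
  stratum Q2: (1400/5600)²·138.41²/287 = 4.17189
  stratum Q3: (1100/5600)²·158.84²/177 = 5.49991
  stratum Q4: (2000/5600)²·70.86²/244 = 2.6248
V̂(ȳ_st) = 13.2034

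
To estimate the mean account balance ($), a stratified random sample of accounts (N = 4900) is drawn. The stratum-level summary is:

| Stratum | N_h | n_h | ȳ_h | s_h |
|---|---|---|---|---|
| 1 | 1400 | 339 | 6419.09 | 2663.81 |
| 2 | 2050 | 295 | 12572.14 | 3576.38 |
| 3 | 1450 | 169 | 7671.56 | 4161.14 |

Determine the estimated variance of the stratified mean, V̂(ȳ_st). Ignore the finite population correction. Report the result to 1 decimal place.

V̂(ȳ_st) = Σ W_h² s_h²/n_h, with W_h = N_h/N and N = 4900:
  stratum 1: (1400/4900)²·2663.81²/339 = 1708.72
  stratum 2: (2050/4900)²·3576.38²/295 = 7588.94
  stratum 3: (1450/4900)²·4161.14²/169 = 8971.85
V̂(ȳ_st) = 18269.5

V̂(ȳ_st) ≈ 18269.5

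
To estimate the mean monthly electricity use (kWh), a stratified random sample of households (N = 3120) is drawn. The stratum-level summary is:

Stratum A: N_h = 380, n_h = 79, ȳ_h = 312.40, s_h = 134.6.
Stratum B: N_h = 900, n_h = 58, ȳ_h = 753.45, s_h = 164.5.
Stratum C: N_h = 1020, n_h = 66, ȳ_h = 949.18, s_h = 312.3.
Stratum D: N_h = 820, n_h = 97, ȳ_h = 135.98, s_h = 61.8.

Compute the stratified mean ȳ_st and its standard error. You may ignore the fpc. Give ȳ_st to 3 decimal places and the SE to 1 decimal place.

ȳ_st = Σ W_h ȳ_h = (380·312.40 + 900·753.45 + 1020·949.18 + 820·135.98)/3120 = 601.43724
V̂(ȳ_st) = Σ W_h² s_h²/n_h, with W_h = N_h/N and N = 3120:
  stratum A: (380/3120)²·134.6²/79 = 3.4019
  stratum B: (900/3120)²·164.5²/58 = 38.8222
  stratum C: (1020/3120)²·312.3²/66 = 157.94
  stratum D: (820/3120)²·61.8²/97 = 2.71972
V̂(ȳ_st) = 202.883
SE(ȳ_st) = √202.883 = 14.2437

ȳ_st ≈ 601.437, SE ≈ 14.2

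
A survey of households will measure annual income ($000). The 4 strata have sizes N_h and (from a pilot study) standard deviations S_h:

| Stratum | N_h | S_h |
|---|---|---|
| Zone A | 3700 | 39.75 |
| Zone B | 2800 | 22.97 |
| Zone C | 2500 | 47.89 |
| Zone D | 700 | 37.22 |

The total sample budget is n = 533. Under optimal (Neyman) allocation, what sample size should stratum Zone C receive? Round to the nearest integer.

179

Neyman allocation: n_h = n · N_h S_h / Σ N_i S_i, with n = 533.
  stratum Zone A: N_h·S_h = 3700·39.75 = 147075.00
  stratum Zone B: N_h·S_h = 2800·22.97 = 64316.00
  stratum Zone C: N_h·S_h = 2500·47.89 = 119725.00
  stratum Zone D: N_h·S_h = 700·37.22 = 26054.00
Σ N_h S_h = 357170.00
n for stratum Zone C = 533·119725.00/357170.00 = 178.664 → 179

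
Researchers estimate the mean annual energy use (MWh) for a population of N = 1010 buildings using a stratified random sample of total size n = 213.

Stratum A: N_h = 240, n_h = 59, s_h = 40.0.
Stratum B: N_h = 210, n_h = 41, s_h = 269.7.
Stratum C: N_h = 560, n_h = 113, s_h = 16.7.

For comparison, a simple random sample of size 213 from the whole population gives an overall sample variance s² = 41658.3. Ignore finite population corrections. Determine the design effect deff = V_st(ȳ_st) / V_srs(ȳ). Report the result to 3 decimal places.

V̂(ȳ_st) = Σ W_h² s_h²/n_h, with W_h = N_h/N and N = 1010:
  stratum A: (240/1010)²·40.0²/59 = 1.53126
  stratum B: (210/1010)²·269.7²/41 = 76.6962
  stratum C: (560/1010)²·16.7²/113 = 0.758731
V_st = 78.9862
V_srs = s²/n = 41658.3/213 = 195.579
deff = V_st / V_srs = 78.9862/195.579 = 0.4039

deff ≈ 0.404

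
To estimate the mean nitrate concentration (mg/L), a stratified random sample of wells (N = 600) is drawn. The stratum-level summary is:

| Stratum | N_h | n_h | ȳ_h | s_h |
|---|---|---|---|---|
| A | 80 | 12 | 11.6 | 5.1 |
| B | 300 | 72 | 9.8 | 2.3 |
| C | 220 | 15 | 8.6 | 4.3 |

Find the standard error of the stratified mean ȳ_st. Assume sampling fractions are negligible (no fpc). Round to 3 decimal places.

SE(ȳ_st) ≈ 0.472

V̂(ȳ_st) = Σ W_h² s_h²/n_h, with W_h = N_h/N and N = 600:
  stratum A: (80/600)²·5.1²/12 = 0.0385333
  stratum B: (300/600)²·2.3²/72 = 0.0183681
  stratum C: (220/600)²·4.3²/15 = 0.165725
V̂(ȳ_st) = 0.222627
SE(ȳ_st) = √0.222627 = 0.471833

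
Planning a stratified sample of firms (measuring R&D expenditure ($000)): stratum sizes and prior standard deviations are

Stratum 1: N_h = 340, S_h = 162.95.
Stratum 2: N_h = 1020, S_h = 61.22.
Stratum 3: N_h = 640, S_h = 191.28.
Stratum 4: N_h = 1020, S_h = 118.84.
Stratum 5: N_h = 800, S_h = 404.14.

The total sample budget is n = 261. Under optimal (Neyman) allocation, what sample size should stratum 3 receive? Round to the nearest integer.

47

Neyman allocation: n_h = n · N_h S_h / Σ N_i S_i, with n = 261.
  stratum 1: N_h·S_h = 340·162.95 = 55403.00
  stratum 2: N_h·S_h = 1020·61.22 = 62444.40
  stratum 3: N_h·S_h = 640·191.28 = 122419.20
  stratum 4: N_h·S_h = 1020·118.84 = 121216.80
  stratum 5: N_h·S_h = 800·404.14 = 323312.00
Σ N_h S_h = 684795.40
n for stratum 3 = 261·122419.20/684795.40 = 46.658 → 47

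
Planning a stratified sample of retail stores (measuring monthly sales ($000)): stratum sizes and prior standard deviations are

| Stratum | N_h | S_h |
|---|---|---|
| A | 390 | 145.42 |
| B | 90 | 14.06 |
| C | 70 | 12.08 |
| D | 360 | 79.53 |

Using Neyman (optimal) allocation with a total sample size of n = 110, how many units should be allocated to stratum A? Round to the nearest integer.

71

Neyman allocation: n_h = n · N_h S_h / Σ N_i S_i, with n = 110.
  stratum A: N_h·S_h = 390·145.42 = 56713.80
  stratum B: N_h·S_h = 90·14.06 = 1265.40
  stratum C: N_h·S_h = 70·12.08 = 845.60
  stratum D: N_h·S_h = 360·79.53 = 28630.80
Σ N_h S_h = 87455.60
n for stratum A = 110·56713.80/87455.60 = 71.334 → 71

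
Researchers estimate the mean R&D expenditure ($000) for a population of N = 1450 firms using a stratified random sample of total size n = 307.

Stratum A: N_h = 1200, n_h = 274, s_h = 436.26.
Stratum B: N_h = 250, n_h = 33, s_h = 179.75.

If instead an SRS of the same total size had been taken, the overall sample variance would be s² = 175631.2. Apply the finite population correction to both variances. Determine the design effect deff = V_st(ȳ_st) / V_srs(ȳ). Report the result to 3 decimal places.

deff ≈ 0.870

V̂(ȳ_st) = Σ W_h² (1 − n_h/N_h) s_h²/n_h, with W_h = N_h/N and N = 1450:
  stratum A: (1200/1450)²·(1 − 274/1200)·436.26²/274 = 367.11
  stratum B: (250/1450)²·(1 − 33/250)·179.75²/33 = 25.2632
V_st = 392.373
V_srs = (1 − 307/1450)·175631.2/307 = 450.964
deff = V_st / V_srs = 392.373/450.964 = 0.8701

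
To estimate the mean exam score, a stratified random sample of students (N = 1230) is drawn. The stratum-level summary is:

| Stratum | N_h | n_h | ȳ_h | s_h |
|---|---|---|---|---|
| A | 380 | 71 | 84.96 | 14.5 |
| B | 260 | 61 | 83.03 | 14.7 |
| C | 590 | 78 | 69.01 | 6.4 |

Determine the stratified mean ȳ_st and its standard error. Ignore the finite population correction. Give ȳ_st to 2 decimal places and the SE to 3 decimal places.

ȳ_st ≈ 76.90, SE ≈ 0.750

ȳ_st = Σ W_h ȳ_h = (380·84.96 + 260·83.03 + 590·69.01)/1230 = 76.90122
V̂(ȳ_st) = Σ W_h² s_h²/n_h, with W_h = N_h/N and N = 1230:
  stratum A: (380/1230)²·14.5²/71 = 0.282641
  stratum B: (260/1230)²·14.7²/61 = 0.158286
  stratum C: (590/1230)²·6.4²/78 = 0.120826
V̂(ȳ_st) = 0.561752
SE(ȳ_st) = √0.561752 = 0.749501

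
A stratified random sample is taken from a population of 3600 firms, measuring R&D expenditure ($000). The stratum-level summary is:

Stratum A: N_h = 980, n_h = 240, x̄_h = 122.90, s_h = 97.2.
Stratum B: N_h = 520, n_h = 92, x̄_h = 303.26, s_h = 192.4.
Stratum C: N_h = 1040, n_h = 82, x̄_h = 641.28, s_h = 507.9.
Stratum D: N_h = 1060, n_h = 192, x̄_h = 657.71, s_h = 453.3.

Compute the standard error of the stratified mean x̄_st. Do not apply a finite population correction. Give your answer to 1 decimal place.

V̂(x̄_st) = Σ W_h² s_h²/n_h, with W_h = N_h/N and N = 3600:
  stratum A: (980/3600)²·97.2²/240 = 2.91721
  stratum B: (520/3600)²·192.4²/92 = 8.39506
  stratum C: (1040/3600)²·507.9²/82 = 262.545
  stratum D: (1060/3600)²·453.3²/192 = 92.7848
V̂(x̄_st) = 366.642
SE(x̄_st) = √366.642 = 19.1479

SE(x̄_st) ≈ 19.1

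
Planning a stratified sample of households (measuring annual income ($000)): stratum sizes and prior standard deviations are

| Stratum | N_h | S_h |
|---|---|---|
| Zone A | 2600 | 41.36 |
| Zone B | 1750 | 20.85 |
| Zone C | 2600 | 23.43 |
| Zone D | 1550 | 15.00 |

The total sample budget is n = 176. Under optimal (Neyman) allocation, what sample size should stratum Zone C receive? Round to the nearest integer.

47

Neyman allocation: n_h = n · N_h S_h / Σ N_i S_i, with n = 176.
  stratum Zone A: N_h·S_h = 2600·41.36 = 107536.00
  stratum Zone B: N_h·S_h = 1750·20.85 = 36487.50
  stratum Zone C: N_h·S_h = 2600·23.43 = 60918.00
  stratum Zone D: N_h·S_h = 1550·15.00 = 23250.00
Σ N_h S_h = 228191.50
n for stratum Zone C = 176·60918.00/228191.50 = 46.985 → 47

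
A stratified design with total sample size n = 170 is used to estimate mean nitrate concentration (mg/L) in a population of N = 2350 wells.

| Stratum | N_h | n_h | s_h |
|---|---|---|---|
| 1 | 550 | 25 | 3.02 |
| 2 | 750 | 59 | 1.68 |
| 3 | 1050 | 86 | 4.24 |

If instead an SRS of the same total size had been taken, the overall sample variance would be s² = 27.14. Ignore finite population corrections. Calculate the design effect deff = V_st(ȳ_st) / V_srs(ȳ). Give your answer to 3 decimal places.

deff ≈ 0.417

V̂(ȳ_st) = Σ W_h² s_h²/n_h, with W_h = N_h/N and N = 2350:
  stratum 1: (550/2350)²·3.02²/25 = 0.0199831
  stratum 2: (750/2350)²·1.68²/59 = 0.00487252
  stratum 3: (1050/2350)²·4.24²/86 = 0.0417327
V_st = 0.0665883
V_srs = s²/n = 27.14/170 = 0.159647
deff = V_st / V_srs = 0.0665883/0.159647 = 0.4171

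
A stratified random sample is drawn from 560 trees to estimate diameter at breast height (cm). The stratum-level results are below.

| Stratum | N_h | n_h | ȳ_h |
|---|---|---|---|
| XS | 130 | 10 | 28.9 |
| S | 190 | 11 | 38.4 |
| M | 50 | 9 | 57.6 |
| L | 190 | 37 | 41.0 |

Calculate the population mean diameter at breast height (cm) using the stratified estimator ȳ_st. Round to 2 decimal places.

N = Σ N_h = 560. Stratum weights W_h = N_h/N.
ȳ_st = (130·28.9 + 190·38.4 + 50·57.6 + 190·41.0) / 560 = 38.7911

ȳ_st ≈ 38.79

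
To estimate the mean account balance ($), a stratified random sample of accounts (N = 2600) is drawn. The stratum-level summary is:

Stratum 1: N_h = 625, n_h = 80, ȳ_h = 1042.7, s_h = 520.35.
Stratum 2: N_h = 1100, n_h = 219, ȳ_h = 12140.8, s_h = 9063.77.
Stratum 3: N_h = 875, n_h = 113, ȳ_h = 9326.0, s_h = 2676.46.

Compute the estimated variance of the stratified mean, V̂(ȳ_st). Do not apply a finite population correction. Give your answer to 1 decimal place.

V̂(ȳ_st) ≈ 74520.2

V̂(ȳ_st) = Σ W_h² s_h²/n_h, with W_h = N_h/N and N = 2600:
  stratum 1: (625/2600)²·520.35²/80 = 195.576
  stratum 2: (1100/2600)²·9063.77²/219 = 67144.8
  stratum 3: (875/2600)²·2676.46²/113 = 7179.8
V̂(ȳ_st) = 74520.2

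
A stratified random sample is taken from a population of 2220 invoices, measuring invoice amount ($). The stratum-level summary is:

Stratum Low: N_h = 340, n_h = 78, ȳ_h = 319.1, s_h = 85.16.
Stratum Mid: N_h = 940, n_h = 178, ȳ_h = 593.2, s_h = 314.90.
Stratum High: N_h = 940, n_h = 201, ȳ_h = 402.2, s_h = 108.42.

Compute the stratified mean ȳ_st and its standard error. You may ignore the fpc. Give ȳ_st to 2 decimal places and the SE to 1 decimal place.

ȳ_st ≈ 470.35, SE ≈ 10.6

ȳ_st = Σ W_h ȳ_h = (340·319.1 + 940·593.2 + 940·402.2)/2220 = 470.34685
V̂(ȳ_st) = Σ W_h² s_h²/n_h, with W_h = N_h/N and N = 2220:
  stratum Low: (340/2220)²·85.16²/78 = 2.18086
  stratum Mid: (940/2220)²·314.90²/178 = 99.8792
  stratum High: (940/2220)²·108.42²/201 = 10.4851
V̂(ȳ_st) = 112.545
SE(ȳ_st) = √112.545 = 10.6087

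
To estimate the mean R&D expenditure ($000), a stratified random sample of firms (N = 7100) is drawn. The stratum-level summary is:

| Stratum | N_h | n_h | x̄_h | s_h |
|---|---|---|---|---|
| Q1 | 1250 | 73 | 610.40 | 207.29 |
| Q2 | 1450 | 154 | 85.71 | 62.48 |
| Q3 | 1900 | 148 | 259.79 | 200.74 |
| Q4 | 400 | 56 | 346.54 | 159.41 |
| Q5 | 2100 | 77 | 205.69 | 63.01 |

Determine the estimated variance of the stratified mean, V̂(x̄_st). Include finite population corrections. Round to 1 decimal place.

V̂(x̄_st) = Σ W_h² (1 − n_h/N_h) s_h²/n_h, with W_h = N_h/N and N = 7100:
  stratum Q1: (1250/7100)²·(1 − 73/1250)·207.29²/73 = 17.1792
  stratum Q2: (1450/7100)²·(1 − 154/1450)·62.48²/154 = 0.944969
  stratum Q3: (1900/7100)²·(1 − 148/1900)·200.74²/148 = 17.9795
  stratum Q4: (400/7100)²·(1 − 56/400)·159.41²/56 = 1.23864
  stratum Q5: (2100/7100)²·(1 − 77/2100)·63.01²/77 = 4.34537
V̂(x̄_st) = 41.6877

V̂(x̄_st) ≈ 41.7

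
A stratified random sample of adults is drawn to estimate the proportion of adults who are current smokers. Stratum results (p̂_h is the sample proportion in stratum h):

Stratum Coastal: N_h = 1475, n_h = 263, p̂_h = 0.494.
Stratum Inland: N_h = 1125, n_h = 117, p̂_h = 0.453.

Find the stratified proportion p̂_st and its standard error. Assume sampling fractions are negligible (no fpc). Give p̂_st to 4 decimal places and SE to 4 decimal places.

N = 2600; stratum weights W_h = N_h/N.
p̂_st = Σ W_h p̂_h = (1475·0.494 + 1125·0.453)/2600 = 0.47626
V̂(p̂_st) = Σ W_h² p̂_h(1−p̂_h)/(n_h−1):
  stratum Coastal: (1475/2600)²·0.494·0.506/262 = 0.000307053
  stratum Inland: (1125/2600)²·0.453·0.547/116 = 0.000399932
V̂(p̂_st) = 0.000706985; SE = √V̂ = 0.0265892

p̂_st ≈ 0.4763, SE ≈ 0.0266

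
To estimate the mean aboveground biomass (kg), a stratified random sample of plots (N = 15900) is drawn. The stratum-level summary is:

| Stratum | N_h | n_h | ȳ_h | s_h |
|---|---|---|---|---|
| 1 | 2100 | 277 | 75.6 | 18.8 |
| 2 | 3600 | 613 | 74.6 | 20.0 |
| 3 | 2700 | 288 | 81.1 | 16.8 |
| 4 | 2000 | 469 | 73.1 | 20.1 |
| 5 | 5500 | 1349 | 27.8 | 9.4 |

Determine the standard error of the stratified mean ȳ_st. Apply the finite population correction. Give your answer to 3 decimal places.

SE(ȳ_st) ≈ 0.298

V̂(ȳ_st) = Σ W_h² (1 − n_h/N_h) s_h²/n_h, with W_h = N_h/N and N = 15900:
  stratum 1: (2100/15900)²·(1 − 277/2100)·18.8²/277 = 0.0193218
  stratum 2: (3600/15900)²·(1 − 613/3600)·20.0²/613 = 0.0277551
  stratum 3: (2700/15900)²·(1 − 288/2700)·16.8²/288 = 0.0252449
  stratum 4: (2000/15900)²·(1 − 469/2000)·20.1²/469 = 0.0104335
  stratum 5: (5500/15900)²·(1 − 1349/5500)·9.4²/1349 = 0.00591514
V̂(ȳ_st) = 0.0886704
SE(ȳ_st) = √0.0886704 = 0.297776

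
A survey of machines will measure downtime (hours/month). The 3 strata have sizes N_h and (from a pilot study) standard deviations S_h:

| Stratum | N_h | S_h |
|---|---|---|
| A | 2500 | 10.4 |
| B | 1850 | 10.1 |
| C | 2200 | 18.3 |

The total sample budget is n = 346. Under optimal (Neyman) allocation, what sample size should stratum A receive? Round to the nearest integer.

106

Neyman allocation: n_h = n · N_h S_h / Σ N_i S_i, with n = 346.
  stratum A: N_h·S_h = 2500·10.4 = 26000.00
  stratum B: N_h·S_h = 1850·10.1 = 18685.00
  stratum C: N_h·S_h = 2200·18.3 = 40260.00
Σ N_h S_h = 84945.00
n for stratum A = 346·26000.00/84945.00 = 105.904 → 106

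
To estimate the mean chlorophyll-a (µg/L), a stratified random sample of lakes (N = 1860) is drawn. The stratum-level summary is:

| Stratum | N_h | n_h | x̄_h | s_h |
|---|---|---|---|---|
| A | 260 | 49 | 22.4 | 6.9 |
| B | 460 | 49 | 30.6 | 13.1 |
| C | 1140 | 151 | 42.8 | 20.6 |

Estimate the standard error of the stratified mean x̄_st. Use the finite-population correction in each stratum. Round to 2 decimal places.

SE(x̄_st) ≈ 1.06

V̂(x̄_st) = Σ W_h² (1 − n_h/N_h) s_h²/n_h, with W_h = N_h/N and N = 1860:
  stratum A: (260/1860)²·(1 − 49/260)·6.9²/49 = 0.0154075
  stratum B: (460/1860)²·(1 − 49/460)·13.1²/49 = 0.19139
  stratum C: (1140/1860)²·(1 − 151/1140)·20.6²/151 = 0.915868
V̂(x̄_st) = 1.12267
SE(x̄_st) = √1.12267 = 1.05956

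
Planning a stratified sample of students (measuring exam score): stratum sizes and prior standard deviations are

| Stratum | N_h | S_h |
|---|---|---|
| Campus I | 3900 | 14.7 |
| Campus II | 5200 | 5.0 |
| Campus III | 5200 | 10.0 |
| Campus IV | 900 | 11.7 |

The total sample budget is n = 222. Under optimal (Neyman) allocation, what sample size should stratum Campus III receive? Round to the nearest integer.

79

Neyman allocation: n_h = n · N_h S_h / Σ N_i S_i, with n = 222.
  stratum Campus I: N_h·S_h = 3900·14.7 = 57330.00
  stratum Campus II: N_h·S_h = 5200·5.0 = 26000.00
  stratum Campus III: N_h·S_h = 5200·10.0 = 52000.00
  stratum Campus IV: N_h·S_h = 900·11.7 = 10530.00
Σ N_h S_h = 145860.00
n for stratum Campus III = 222·52000.00/145860.00 = 79.144 → 79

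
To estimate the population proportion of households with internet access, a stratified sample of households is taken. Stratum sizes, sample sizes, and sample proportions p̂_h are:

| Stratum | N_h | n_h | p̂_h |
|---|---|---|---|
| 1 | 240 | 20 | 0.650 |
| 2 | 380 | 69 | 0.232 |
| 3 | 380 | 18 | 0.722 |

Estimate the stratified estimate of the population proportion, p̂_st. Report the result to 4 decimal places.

N = 1000; stratum weights W_h = N_h/N.
p̂_st = Σ W_h p̂_h = (240·0.650 + 380·0.232 + 380·0.722)/1000 = 0.51852

p̂_st ≈ 0.5185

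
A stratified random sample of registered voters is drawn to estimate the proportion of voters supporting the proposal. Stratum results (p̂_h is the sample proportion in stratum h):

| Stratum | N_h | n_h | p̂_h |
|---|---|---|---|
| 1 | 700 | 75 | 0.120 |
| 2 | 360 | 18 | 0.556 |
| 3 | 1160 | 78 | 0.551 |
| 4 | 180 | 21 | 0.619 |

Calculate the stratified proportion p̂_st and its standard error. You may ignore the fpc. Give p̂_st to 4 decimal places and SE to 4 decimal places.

p̂_st ≈ 0.4311, SE ≈ 0.0356

N = 2400; stratum weights W_h = N_h/N.
p̂_st = Σ W_h p̂_h = (700·0.120 + 360·0.556 + 1160·0.551 + 180·0.619)/2400 = 0.43114
V̂(p̂_st) = Σ W_h² p̂_h(1−p̂_h)/(n_h−1):
  stratum 1: (700/2400)²·0.120·0.880/74 = 0.000121396
  stratum 2: (360/2400)²·0.556·0.444/17 = 0.000326732
  stratum 3: (1160/2400)²·0.551·0.449/77 = 0.000750586
  stratum 4: (180/2400)²·0.619·0.381/20 = 6.63297e-05
V̂(p̂_st) = 0.00126504; SE = √V̂ = 0.0355675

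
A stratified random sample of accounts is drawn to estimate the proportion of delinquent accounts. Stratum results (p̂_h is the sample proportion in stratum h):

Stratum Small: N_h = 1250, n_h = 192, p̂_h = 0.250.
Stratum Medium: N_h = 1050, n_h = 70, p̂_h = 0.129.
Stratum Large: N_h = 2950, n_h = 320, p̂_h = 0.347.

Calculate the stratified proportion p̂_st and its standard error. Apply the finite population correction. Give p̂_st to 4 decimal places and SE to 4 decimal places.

p̂_st ≈ 0.2803, SE ≈ 0.0175

N = 5250; stratum weights W_h = N_h/N.
p̂_st = Σ W_h p̂_h = (1250·0.250 + 1050·0.129 + 2950·0.347)/5250 = 0.28030
V̂(p̂_st) = Σ W_h² (1 − n_h/N_h) p̂_h(1−p̂_h)/(n_h−1):
  stratum Small: (1250/5250)²·(1 − 192/1250)·0.250·0.750/191 = 4.71026e-05
  stratum Medium: (1050/5250)²·(1 − 70/1050)·0.129·0.871/69 = 6.07933e-05
  stratum Large: (2950/5250)²·(1 − 320/2950)·0.347·0.653/319 = 0.000199945
V̂(p̂_st) = 0.000307841; SE = √V̂ = 0.0175454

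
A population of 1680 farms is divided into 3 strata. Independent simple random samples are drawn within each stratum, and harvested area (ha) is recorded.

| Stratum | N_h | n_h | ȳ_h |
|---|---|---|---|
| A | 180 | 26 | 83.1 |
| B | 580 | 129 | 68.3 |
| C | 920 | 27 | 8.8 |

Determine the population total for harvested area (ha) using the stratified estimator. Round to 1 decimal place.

τ̂_st = Σ N_h ȳ_h = 180·83.1 + 580·68.3 + 920·8.8 = 62668.0

τ̂_st ≈ 62668.0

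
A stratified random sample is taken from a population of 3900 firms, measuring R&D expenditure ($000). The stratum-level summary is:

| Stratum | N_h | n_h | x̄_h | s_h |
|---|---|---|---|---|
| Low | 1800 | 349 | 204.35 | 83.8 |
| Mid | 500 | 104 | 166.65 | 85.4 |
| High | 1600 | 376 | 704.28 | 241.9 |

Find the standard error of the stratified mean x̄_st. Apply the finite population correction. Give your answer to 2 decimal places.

SE(x̄_st) ≈ 4.94

V̂(x̄_st) = Σ W_h² (1 − n_h/N_h) s_h²/n_h, with W_h = N_h/N and N = 3900:
  stratum Low: (1800/3900)²·(1 − 349/1800)·83.8²/349 = 3.4552
  stratum Mid: (500/3900)²·(1 − 104/500)·85.4²/104 = 0.91289
  stratum High: (1600/3900)²·(1 − 376/1600)·241.9²/376 = 20.0381
V̂(x̄_st) = 24.4062
SE(x̄_st) = √24.4062 = 4.94026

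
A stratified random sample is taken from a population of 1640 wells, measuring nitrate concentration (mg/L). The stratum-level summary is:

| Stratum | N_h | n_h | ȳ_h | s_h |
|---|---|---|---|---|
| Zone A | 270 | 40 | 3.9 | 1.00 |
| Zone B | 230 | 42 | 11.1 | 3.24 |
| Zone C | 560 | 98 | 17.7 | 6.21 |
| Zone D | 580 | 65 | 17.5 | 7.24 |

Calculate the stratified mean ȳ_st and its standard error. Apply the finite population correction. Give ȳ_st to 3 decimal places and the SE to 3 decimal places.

ȳ_st = Σ W_h ȳ_h = (270·3.9 + 230·11.1 + 560·17.7 + 580·17.5)/1640 = 14.43171
V̂(ȳ_st) = Σ W_h² (1 − n_h/N_h) s_h²/n_h, with W_h = N_h/N and N = 1640:
  stratum Zone A: (270/1640)²·(1 − 40/270)·1.00²/40 = 0.000577223
  stratum Zone B: (230/1640)²·(1 − 42/230)·3.24²/42 = 0.00401827
  stratum Zone C: (560/1640)²·(1 − 98/560)·6.21²/98 = 0.0378529
  stratum Zone D: (580/1640)²·(1 − 65/580)·7.24²/65 = 0.0895594
V̂(ȳ_st) = 0.132008
SE(ȳ_st) = √0.132008 = 0.363329

ȳ_st ≈ 14.432, SE ≈ 0.363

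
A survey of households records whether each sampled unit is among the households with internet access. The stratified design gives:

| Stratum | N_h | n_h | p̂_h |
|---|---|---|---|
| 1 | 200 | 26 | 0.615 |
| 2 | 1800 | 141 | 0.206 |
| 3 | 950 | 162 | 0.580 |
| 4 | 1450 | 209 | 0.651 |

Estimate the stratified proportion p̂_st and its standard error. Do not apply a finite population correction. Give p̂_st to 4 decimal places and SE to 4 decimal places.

p̂_st ≈ 0.4520, SE ≈ 0.0201

N = 4400; stratum weights W_h = N_h/N.
p̂_st = Σ W_h p̂_h = (200·0.615 + 1800·0.206 + 950·0.580 + 1450·0.651)/4400 = 0.45199
V̂(p̂_st) = Σ W_h² p̂_h(1−p̂_h)/(n_h−1):
  stratum 1: (200/4400)²·0.615·0.385/25 = 1.95682e-05
  stratum 2: (1800/4400)²·0.206·0.794/140 = 0.000195524
  stratum 3: (950/4400)²·0.580·0.420/161 = 7.05331e-05
  stratum 4: (1450/4400)²·0.651·0.349/208 = 0.000118624
V̂(p̂_st) = 0.000404249; SE = √V̂ = 0.020106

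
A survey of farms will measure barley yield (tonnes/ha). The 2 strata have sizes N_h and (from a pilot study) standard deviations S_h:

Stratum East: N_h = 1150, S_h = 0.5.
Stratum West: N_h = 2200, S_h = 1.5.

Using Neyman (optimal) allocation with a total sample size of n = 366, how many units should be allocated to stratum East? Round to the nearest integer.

Neyman allocation: n_h = n · N_h S_h / Σ N_i S_i, with n = 366.
  stratum East: N_h·S_h = 1150·0.5 = 575.00
  stratum West: N_h·S_h = 2200·1.5 = 3300.00
Σ N_h S_h = 3875.00
n for stratum East = 366·575.00/3875.00 = 54.310 → 54

54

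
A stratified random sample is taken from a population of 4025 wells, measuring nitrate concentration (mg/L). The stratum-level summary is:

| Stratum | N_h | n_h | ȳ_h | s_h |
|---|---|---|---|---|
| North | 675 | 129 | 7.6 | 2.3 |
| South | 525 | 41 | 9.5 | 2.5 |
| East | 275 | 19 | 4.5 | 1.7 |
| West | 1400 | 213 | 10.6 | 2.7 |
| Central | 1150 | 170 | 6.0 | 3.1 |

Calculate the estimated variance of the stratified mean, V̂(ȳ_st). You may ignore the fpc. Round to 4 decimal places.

V̂(ȳ_st) ≈ 0.0132

V̂(ȳ_st) = Σ W_h² s_h²/n_h, with W_h = N_h/N and N = 4025:
  stratum North: (675/4025)²·2.3²/129 = 0.0011533
  stratum South: (525/4025)²·2.5²/41 = 0.00259348
  stratum East: (275/4025)²·1.7²/19 = 0.000710032
  stratum West: (1400/4025)²·2.7²/213 = 0.00414069
  stratum Central: (1150/4025)²·3.1²/170 = 0.00461465
V̂(ȳ_st) = 0.0132121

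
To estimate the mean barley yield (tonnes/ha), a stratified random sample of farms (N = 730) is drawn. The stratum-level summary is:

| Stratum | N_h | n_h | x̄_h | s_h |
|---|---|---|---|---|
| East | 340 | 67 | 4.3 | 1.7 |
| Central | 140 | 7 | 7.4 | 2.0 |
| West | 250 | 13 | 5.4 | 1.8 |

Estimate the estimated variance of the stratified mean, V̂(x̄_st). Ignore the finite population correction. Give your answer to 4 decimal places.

V̂(x̄_st) = Σ W_h² s_h²/n_h, with W_h = N_h/N and N = 730:
  stratum East: (340/730)²·1.7²/67 = 0.00935697
  stratum Central: (140/730)²·2.0²/7 = 0.0210171
  stratum West: (250/730)²·1.8²/13 = 0.0292305
V̂(x̄_st) = 0.0596045

V̂(x̄_st) ≈ 0.0596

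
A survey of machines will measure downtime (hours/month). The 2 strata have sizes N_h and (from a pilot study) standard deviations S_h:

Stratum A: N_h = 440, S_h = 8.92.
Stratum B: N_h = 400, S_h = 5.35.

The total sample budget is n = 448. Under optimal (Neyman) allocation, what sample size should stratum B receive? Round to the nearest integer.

158

Neyman allocation: n_h = n · N_h S_h / Σ N_i S_i, with n = 448.
  stratum A: N_h·S_h = 440·8.92 = 3924.80
  stratum B: N_h·S_h = 400·5.35 = 2140.00
Σ N_h S_h = 6064.80
n for stratum B = 448·2140.00/6064.80 = 158.079 → 158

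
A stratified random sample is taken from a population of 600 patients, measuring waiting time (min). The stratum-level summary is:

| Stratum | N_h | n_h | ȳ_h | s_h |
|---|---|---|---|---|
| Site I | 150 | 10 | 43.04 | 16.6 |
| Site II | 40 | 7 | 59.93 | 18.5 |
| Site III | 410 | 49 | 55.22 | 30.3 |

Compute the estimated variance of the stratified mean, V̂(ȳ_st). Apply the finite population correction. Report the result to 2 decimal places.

V̂(ȳ_st) ≈ 9.49

V̂(ȳ_st) = Σ W_h² (1 − n_h/N_h) s_h²/n_h, with W_h = N_h/N and N = 600:
  stratum Site I: (150/600)²·(1 − 10/150)·16.6²/10 = 1.60743
  stratum Site II: (40/600)²·(1 − 7/40)·18.5²/7 = 0.179274
  stratum Site III: (410/600)²·(1 − 49/410)·30.3²/49 = 7.70332
V̂(ȳ_st) = 9.49002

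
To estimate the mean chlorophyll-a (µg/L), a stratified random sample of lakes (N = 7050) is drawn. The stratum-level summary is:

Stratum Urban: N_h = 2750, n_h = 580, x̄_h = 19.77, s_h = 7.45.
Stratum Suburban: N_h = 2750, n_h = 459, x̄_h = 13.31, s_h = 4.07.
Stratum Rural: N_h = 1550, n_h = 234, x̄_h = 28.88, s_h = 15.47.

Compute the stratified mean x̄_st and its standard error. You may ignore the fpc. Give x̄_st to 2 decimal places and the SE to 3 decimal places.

x̄_st ≈ 19.25, SE ≈ 0.264

x̄_st = Σ W_h x̄_h = (2750·19.77 + 2750·13.31 + 1550·28.88)/7050 = 19.25305
V̂(x̄_st) = Σ W_h² s_h²/n_h, with W_h = N_h/N and N = 7050:
  stratum Urban: (2750/7050)²·7.45²/580 = 0.0145603
  stratum Suburban: (2750/7050)²·4.07²/459 = 0.00549115
  stratum Rural: (1550/7050)²·15.47²/234 = 0.0494368
V̂(x̄_st) = 0.0694882
SE(x̄_st) = √0.0694882 = 0.263606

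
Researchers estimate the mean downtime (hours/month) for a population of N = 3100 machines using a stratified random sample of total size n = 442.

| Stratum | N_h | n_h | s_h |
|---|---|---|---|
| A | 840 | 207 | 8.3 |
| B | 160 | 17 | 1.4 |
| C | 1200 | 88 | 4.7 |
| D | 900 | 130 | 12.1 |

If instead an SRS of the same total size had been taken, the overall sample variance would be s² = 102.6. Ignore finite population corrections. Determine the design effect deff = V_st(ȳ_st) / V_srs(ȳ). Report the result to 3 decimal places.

V̂(ȳ_st) = Σ W_h² s_h²/n_h, with W_h = N_h/N and N = 3100:
  stratum A: (840/3100)²·8.3²/207 = 0.0244355
  stratum B: (160/3100)²·1.4²/17 = 0.000307131
  stratum C: (1200/3100)²·4.7²/88 = 0.0376142
  stratum D: (900/3100)²·12.1²/130 = 0.0949268
V_st = 0.157284
V_srs = s²/n = 102.6/442 = 0.232127
deff = V_st / V_srs = 0.157284/0.232127 = 0.6776

deff ≈ 0.678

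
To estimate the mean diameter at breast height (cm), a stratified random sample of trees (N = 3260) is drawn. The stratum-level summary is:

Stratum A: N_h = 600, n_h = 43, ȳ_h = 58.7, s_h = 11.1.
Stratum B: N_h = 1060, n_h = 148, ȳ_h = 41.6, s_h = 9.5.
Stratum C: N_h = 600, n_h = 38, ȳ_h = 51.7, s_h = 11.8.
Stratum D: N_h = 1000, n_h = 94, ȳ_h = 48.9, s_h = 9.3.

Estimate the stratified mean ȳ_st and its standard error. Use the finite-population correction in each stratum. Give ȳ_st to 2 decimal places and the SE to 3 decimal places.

ȳ_st = Σ W_h ȳ_h = (600·58.7 + 1060·41.6 + 600·51.7 + 1000·48.9)/3260 = 48.84540
V̂(ȳ_st) = Σ W_h² (1 − n_h/N_h) s_h²/n_h, with W_h = N_h/N and N = 3260:
  stratum A: (600/3260)²·(1 − 43/600)·11.1²/43 = 0.090105
  stratum B: (1060/3260)²·(1 − 148/1060)·9.5²/148 = 0.0554691
  stratum C: (600/3260)²·(1 − 38/600)·11.8²/38 = 0.116261
  stratum D: (1000/3260)²·(1 − 94/1000)·9.3²/94 = 0.0784388
V̂(ȳ_st) = 0.340274
SE(ȳ_st) = √0.340274 = 0.58333

ȳ_st ≈ 48.85, SE ≈ 0.583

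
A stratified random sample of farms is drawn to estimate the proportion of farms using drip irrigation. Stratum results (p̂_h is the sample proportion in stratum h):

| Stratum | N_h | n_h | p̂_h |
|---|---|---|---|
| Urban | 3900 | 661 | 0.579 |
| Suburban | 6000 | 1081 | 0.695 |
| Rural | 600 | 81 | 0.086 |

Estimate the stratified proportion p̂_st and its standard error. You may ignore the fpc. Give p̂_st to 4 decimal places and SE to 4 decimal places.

p̂_st ≈ 0.6171, SE ≈ 0.0109

N = 10500; stratum weights W_h = N_h/N.
p̂_st = Σ W_h p̂_h = (3900·0.579 + 6000·0.695 + 600·0.086)/10500 = 0.61711
V̂(p̂_st) = Σ W_h² p̂_h(1−p̂_h)/(n_h−1):
  stratum Urban: (3900/10500)²·0.579·0.421/660 = 5.09527e-05
  stratum Suburban: (6000/10500)²·0.695·0.305/1080 = 6.40892e-05
  stratum Rural: (600/10500)²·0.086·0.914/80 = 3.20833e-06
V̂(p̂_st) = 0.00011825; SE = √V̂ = 0.0108743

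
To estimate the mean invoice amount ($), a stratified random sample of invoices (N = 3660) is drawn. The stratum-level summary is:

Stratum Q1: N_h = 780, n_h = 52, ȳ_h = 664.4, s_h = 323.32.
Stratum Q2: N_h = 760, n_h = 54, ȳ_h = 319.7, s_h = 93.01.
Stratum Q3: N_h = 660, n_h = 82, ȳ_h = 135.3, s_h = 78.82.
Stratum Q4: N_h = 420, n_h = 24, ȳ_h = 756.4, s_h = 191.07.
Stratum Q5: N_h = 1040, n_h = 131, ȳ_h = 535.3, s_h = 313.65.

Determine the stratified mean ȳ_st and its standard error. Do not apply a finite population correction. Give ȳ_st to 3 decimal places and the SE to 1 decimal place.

ȳ_st ≈ 471.285, SE ≈ 13.5

ȳ_st = Σ W_h ȳ_h = (780·664.4 + 760·319.7 + 660·135.3 + 420·756.4 + 1040·535.3)/3660 = 471.28470
V̂(ȳ_st) = Σ W_h² s_h²/n_h, with W_h = N_h/N and N = 3660:
  stratum Q1: (780/3660)²·323.32²/52 = 91.3038
  stratum Q2: (760/3660)²·93.01²/54 = 6.90765
  stratum Q3: (660/3660)²·78.82²/82 = 2.46368
  stratum Q4: (420/3660)²·191.07²/24 = 20.0313
  stratum Q5: (1040/3660)²·313.65²/131 = 60.6351
V̂(ȳ_st) = 181.342
SE(ȳ_st) = √181.342 = 13.4663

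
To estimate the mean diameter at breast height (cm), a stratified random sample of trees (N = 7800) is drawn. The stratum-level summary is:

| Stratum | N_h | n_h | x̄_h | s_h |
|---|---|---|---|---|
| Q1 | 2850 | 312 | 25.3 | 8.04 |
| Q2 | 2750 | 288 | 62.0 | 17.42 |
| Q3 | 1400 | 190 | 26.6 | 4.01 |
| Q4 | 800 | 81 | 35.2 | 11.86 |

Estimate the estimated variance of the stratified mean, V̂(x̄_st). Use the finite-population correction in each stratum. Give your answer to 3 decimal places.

V̂(x̄_st) = Σ W_h² (1 − n_h/N_h) s_h²/n_h, with W_h = N_h/N and N = 7800:
  stratum Q1: (2850/7800)²·(1 − 312/2850)·8.04²/312 = 0.0246323
  stratum Q2: (2750/7800)²·(1 − 288/2750)·17.42²/288 = 0.117256
  stratum Q3: (1400/7800)²·(1 − 190/1400)·4.01²/190 = 0.00235646
  stratum Q4: (800/7800)²·(1 − 81/800)·11.86²/81 = 0.0164178
V̂(x̄_st) = 0.160663

V̂(x̄_st) ≈ 0.161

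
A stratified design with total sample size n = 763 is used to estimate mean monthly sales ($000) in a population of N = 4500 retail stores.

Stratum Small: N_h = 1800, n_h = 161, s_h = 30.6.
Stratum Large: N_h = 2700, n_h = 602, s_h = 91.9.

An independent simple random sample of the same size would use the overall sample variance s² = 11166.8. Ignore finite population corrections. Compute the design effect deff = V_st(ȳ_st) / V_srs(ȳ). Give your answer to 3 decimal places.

deff ≈ 0.409

V̂(ȳ_st) = Σ W_h² s_h²/n_h, with W_h = N_h/N and N = 4500:
  stratum Small: (1800/4500)²·30.6²/161 = 0.930544
  stratum Large: (2700/4500)²·91.9²/602 = 5.05053
V_st = 5.98107
V_srs = s²/n = 11166.8/763 = 14.6354
deff = V_st / V_srs = 5.98107/14.6354 = 0.4087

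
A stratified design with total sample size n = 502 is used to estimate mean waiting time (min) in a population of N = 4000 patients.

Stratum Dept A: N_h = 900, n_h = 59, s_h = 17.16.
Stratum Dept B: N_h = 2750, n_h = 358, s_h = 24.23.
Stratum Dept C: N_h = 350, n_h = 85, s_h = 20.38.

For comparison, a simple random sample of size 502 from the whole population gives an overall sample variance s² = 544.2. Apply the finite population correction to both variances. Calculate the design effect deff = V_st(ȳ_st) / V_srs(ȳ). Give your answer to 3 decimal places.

deff ≈ 0.990

V̂(ȳ_st) = Σ W_h² (1 − n_h/N_h) s_h²/n_h, with W_h = N_h/N and N = 4000:
  stratum Dept A: (900/4000)²·(1 − 59/900)·17.16²/59 = 0.236103
  stratum Dept B: (2750/4000)²·(1 − 358/2750)·24.23²/358 = 0.674214
  stratum Dept C: (350/4000)²·(1 − 85/350)·20.38²/85 = 0.0283259
V_st = 0.938643
V_srs = (1 − 502/4000)·544.2/502 = 0.948014
deff = V_st / V_srs = 0.938643/0.948014 = 0.9901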